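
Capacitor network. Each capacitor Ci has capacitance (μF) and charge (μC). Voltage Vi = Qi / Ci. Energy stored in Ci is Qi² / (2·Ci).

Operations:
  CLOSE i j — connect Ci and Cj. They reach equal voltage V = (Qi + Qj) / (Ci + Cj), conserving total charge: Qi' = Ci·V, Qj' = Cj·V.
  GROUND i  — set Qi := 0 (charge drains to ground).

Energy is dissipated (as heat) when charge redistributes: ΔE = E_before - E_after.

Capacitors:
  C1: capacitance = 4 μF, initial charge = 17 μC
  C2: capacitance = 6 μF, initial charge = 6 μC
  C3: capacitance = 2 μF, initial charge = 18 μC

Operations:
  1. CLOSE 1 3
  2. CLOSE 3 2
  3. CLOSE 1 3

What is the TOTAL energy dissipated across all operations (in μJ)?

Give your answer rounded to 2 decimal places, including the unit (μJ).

Initial: C1(4μF, Q=17μC, V=4.25V), C2(6μF, Q=6μC, V=1.00V), C3(2μF, Q=18μC, V=9.00V)
Op 1: CLOSE 1-3: Q_total=35.00, C_total=6.00, V=5.83; Q1=23.33, Q3=11.67; dissipated=15.042
Op 2: CLOSE 3-2: Q_total=17.67, C_total=8.00, V=2.21; Q3=4.42, Q2=13.25; dissipated=17.521
Op 3: CLOSE 1-3: Q_total=27.75, C_total=6.00, V=4.62; Q1=18.50, Q3=9.25; dissipated=8.760
Total dissipated: 41.323 μJ

Answer: 41.32 μJ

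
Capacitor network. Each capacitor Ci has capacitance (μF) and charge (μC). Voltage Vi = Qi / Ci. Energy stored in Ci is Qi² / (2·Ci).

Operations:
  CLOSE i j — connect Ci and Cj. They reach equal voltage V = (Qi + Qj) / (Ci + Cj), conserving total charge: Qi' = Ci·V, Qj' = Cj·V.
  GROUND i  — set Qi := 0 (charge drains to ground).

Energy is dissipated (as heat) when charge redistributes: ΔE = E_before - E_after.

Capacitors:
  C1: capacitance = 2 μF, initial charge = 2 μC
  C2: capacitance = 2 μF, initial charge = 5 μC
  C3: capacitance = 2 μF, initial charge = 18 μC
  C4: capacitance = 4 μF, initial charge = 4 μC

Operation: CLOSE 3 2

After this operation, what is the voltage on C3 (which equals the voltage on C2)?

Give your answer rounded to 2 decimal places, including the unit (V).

Answer: 5.75 V

Derivation:
Initial: C1(2μF, Q=2μC, V=1.00V), C2(2μF, Q=5μC, V=2.50V), C3(2μF, Q=18μC, V=9.00V), C4(4μF, Q=4μC, V=1.00V)
Op 1: CLOSE 3-2: Q_total=23.00, C_total=4.00, V=5.75; Q3=11.50, Q2=11.50; dissipated=21.125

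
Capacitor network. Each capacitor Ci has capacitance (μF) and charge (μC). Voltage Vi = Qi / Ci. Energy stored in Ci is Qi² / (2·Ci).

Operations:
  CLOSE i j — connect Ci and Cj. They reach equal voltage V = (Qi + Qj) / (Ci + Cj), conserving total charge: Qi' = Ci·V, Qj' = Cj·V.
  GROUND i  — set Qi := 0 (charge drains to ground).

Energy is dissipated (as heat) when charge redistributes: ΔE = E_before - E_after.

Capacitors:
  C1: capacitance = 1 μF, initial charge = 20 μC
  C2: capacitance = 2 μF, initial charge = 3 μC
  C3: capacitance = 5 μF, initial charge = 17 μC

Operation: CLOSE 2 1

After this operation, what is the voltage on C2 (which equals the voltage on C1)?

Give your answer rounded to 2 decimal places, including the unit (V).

Initial: C1(1μF, Q=20μC, V=20.00V), C2(2μF, Q=3μC, V=1.50V), C3(5μF, Q=17μC, V=3.40V)
Op 1: CLOSE 2-1: Q_total=23.00, C_total=3.00, V=7.67; Q2=15.33, Q1=7.67; dissipated=114.083

Answer: 7.67 V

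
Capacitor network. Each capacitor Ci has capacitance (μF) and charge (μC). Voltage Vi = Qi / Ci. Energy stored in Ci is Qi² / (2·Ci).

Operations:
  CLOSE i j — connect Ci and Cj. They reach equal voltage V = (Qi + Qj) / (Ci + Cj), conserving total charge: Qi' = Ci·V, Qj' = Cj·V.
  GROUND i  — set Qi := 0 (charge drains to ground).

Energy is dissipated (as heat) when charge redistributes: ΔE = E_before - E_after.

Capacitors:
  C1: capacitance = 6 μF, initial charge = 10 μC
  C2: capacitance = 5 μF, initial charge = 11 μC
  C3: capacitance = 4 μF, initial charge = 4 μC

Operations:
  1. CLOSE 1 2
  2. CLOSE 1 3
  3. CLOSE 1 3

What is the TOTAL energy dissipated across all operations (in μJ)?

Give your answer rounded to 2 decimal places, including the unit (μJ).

Initial: C1(6μF, Q=10μC, V=1.67V), C2(5μF, Q=11μC, V=2.20V), C3(4μF, Q=4μC, V=1.00V)
Op 1: CLOSE 1-2: Q_total=21.00, C_total=11.00, V=1.91; Q1=11.45, Q2=9.55; dissipated=0.388
Op 2: CLOSE 1-3: Q_total=15.45, C_total=10.00, V=1.55; Q1=9.27, Q3=6.18; dissipated=0.992
Op 3: CLOSE 1-3: Q_total=15.45, C_total=10.00, V=1.55; Q1=9.27, Q3=6.18; dissipated=0.000
Total dissipated: 1.380 μJ

Answer: 1.38 μJ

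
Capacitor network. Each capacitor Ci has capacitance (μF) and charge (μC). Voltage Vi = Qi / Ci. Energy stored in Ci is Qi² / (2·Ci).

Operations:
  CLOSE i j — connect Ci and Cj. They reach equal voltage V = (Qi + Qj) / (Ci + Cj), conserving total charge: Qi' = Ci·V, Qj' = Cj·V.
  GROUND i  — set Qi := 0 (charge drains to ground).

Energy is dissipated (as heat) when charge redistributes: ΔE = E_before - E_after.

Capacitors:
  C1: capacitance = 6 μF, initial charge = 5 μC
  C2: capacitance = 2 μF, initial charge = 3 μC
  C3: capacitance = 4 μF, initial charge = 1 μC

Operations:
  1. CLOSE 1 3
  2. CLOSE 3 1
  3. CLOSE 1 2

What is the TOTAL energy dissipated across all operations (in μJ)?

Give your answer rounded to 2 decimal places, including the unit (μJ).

Initial: C1(6μF, Q=5μC, V=0.83V), C2(2μF, Q=3μC, V=1.50V), C3(4μF, Q=1μC, V=0.25V)
Op 1: CLOSE 1-3: Q_total=6.00, C_total=10.00, V=0.60; Q1=3.60, Q3=2.40; dissipated=0.408
Op 2: CLOSE 3-1: Q_total=6.00, C_total=10.00, V=0.60; Q3=2.40, Q1=3.60; dissipated=0.000
Op 3: CLOSE 1-2: Q_total=6.60, C_total=8.00, V=0.82; Q1=4.95, Q2=1.65; dissipated=0.608
Total dissipated: 1.016 μJ

Answer: 1.02 μJ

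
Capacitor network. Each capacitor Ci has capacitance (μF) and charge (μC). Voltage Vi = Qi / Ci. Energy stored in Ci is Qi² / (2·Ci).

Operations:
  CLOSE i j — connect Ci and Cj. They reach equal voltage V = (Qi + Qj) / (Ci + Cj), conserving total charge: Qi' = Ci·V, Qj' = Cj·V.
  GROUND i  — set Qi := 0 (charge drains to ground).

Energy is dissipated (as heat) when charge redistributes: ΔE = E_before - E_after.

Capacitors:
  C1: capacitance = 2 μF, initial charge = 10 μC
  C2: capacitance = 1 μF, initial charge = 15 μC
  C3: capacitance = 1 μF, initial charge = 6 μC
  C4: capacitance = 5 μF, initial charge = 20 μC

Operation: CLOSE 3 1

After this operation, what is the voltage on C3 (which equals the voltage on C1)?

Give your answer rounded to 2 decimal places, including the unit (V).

Answer: 5.33 V

Derivation:
Initial: C1(2μF, Q=10μC, V=5.00V), C2(1μF, Q=15μC, V=15.00V), C3(1μF, Q=6μC, V=6.00V), C4(5μF, Q=20μC, V=4.00V)
Op 1: CLOSE 3-1: Q_total=16.00, C_total=3.00, V=5.33; Q3=5.33, Q1=10.67; dissipated=0.333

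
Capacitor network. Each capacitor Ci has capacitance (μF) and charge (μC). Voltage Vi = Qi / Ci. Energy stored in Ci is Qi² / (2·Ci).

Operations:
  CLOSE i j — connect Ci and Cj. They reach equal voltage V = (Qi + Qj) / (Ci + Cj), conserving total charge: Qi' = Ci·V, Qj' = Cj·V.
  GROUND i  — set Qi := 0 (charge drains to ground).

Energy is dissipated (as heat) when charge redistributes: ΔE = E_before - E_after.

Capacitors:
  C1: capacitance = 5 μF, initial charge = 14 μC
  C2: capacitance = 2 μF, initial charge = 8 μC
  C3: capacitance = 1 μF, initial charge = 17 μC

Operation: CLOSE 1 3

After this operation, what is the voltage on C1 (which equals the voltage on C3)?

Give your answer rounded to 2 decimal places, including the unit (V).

Initial: C1(5μF, Q=14μC, V=2.80V), C2(2μF, Q=8μC, V=4.00V), C3(1μF, Q=17μC, V=17.00V)
Op 1: CLOSE 1-3: Q_total=31.00, C_total=6.00, V=5.17; Q1=25.83, Q3=5.17; dissipated=84.017

Answer: 5.17 V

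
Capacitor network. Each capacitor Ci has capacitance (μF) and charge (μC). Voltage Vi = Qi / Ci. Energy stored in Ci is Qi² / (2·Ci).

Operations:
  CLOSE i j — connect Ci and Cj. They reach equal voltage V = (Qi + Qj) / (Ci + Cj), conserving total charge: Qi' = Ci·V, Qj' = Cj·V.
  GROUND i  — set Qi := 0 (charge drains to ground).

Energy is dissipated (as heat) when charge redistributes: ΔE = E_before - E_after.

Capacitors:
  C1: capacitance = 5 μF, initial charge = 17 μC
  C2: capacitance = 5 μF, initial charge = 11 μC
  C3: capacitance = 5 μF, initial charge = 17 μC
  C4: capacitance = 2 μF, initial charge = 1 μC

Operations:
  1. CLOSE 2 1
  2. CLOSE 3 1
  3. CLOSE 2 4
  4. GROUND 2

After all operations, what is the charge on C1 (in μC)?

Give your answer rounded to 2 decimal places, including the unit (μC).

Answer: 15.50 μC

Derivation:
Initial: C1(5μF, Q=17μC, V=3.40V), C2(5μF, Q=11μC, V=2.20V), C3(5μF, Q=17μC, V=3.40V), C4(2μF, Q=1μC, V=0.50V)
Op 1: CLOSE 2-1: Q_total=28.00, C_total=10.00, V=2.80; Q2=14.00, Q1=14.00; dissipated=1.800
Op 2: CLOSE 3-1: Q_total=31.00, C_total=10.00, V=3.10; Q3=15.50, Q1=15.50; dissipated=0.450
Op 3: CLOSE 2-4: Q_total=15.00, C_total=7.00, V=2.14; Q2=10.71, Q4=4.29; dissipated=3.779
Op 4: GROUND 2: Q2=0; energy lost=11.480
Final charges: Q1=15.50, Q2=0.00, Q3=15.50, Q4=4.29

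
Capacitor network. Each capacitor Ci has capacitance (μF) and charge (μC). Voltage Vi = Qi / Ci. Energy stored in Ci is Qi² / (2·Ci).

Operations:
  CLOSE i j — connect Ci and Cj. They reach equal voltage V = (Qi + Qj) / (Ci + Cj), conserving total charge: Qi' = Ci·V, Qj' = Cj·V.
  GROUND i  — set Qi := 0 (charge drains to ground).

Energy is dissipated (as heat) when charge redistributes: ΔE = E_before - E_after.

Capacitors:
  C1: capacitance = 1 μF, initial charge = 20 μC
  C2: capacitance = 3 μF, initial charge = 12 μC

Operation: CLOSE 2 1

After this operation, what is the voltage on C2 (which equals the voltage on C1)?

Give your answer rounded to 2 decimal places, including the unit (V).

Answer: 8.00 V

Derivation:
Initial: C1(1μF, Q=20μC, V=20.00V), C2(3μF, Q=12μC, V=4.00V)
Op 1: CLOSE 2-1: Q_total=32.00, C_total=4.00, V=8.00; Q2=24.00, Q1=8.00; dissipated=96.000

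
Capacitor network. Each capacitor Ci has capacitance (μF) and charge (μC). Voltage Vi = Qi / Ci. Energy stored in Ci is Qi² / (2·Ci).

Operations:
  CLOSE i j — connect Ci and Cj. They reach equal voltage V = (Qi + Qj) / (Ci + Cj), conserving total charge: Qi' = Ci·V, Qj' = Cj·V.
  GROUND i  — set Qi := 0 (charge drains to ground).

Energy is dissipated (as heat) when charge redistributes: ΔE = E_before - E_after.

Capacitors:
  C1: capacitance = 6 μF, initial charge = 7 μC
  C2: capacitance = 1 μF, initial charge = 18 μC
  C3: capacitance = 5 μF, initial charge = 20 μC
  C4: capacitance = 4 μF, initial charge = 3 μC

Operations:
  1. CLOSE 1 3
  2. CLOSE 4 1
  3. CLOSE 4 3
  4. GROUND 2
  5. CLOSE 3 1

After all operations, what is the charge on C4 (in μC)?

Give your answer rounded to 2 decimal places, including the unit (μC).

Initial: C1(6μF, Q=7μC, V=1.17V), C2(1μF, Q=18μC, V=18.00V), C3(5μF, Q=20μC, V=4.00V), C4(4μF, Q=3μC, V=0.75V)
Op 1: CLOSE 1-3: Q_total=27.00, C_total=11.00, V=2.45; Q1=14.73, Q3=12.27; dissipated=10.947
Op 2: CLOSE 4-1: Q_total=17.73, C_total=10.00, V=1.77; Q4=7.09, Q1=10.64; dissipated=3.487
Op 3: CLOSE 4-3: Q_total=19.36, C_total=9.00, V=2.15; Q4=8.61, Q3=10.76; dissipated=0.517
Op 4: GROUND 2: Q2=0; energy lost=162.000
Op 5: CLOSE 3-1: Q_total=21.39, C_total=11.00, V=1.94; Q3=9.72, Q1=11.67; dissipated=0.196
Final charges: Q1=11.67, Q2=0.00, Q3=9.72, Q4=8.61

Answer: 8.61 μC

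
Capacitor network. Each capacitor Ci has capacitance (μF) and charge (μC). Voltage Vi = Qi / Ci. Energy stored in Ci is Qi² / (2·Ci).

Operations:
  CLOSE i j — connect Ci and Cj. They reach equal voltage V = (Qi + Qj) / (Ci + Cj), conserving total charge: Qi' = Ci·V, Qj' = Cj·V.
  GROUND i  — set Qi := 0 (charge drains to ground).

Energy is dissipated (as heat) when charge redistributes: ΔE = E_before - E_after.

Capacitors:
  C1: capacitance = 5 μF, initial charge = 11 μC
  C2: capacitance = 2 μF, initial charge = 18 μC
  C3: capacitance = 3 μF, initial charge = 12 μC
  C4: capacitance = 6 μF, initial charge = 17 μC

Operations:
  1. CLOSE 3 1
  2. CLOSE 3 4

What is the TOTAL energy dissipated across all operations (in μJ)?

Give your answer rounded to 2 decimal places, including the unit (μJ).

Answer: 3.04 μJ

Derivation:
Initial: C1(5μF, Q=11μC, V=2.20V), C2(2μF, Q=18μC, V=9.00V), C3(3μF, Q=12μC, V=4.00V), C4(6μF, Q=17μC, V=2.83V)
Op 1: CLOSE 3-1: Q_total=23.00, C_total=8.00, V=2.88; Q3=8.62, Q1=14.38; dissipated=3.038
Op 2: CLOSE 3-4: Q_total=25.62, C_total=9.00, V=2.85; Q3=8.54, Q4=17.08; dissipated=0.002
Total dissipated: 3.039 μJ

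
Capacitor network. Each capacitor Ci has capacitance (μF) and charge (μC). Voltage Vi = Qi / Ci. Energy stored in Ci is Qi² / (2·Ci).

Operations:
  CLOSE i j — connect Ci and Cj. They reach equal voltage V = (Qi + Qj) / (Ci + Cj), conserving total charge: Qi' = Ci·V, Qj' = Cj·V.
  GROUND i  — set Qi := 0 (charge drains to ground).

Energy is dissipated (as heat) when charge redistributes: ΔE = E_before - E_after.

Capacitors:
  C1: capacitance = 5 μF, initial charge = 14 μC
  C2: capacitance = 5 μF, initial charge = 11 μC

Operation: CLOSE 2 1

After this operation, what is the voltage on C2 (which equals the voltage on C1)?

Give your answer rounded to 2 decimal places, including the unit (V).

Answer: 2.50 V

Derivation:
Initial: C1(5μF, Q=14μC, V=2.80V), C2(5μF, Q=11μC, V=2.20V)
Op 1: CLOSE 2-1: Q_total=25.00, C_total=10.00, V=2.50; Q2=12.50, Q1=12.50; dissipated=0.450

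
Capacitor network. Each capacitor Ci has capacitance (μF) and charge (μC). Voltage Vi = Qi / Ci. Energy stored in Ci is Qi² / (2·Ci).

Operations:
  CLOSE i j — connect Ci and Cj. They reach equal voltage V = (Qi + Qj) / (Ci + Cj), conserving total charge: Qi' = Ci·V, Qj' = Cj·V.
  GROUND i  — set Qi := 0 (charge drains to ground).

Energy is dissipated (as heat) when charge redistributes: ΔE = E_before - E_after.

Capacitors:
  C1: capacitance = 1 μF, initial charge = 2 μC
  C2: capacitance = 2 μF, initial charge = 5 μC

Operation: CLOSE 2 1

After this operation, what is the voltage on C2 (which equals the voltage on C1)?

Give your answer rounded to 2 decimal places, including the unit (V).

Answer: 2.33 V

Derivation:
Initial: C1(1μF, Q=2μC, V=2.00V), C2(2μF, Q=5μC, V=2.50V)
Op 1: CLOSE 2-1: Q_total=7.00, C_total=3.00, V=2.33; Q2=4.67, Q1=2.33; dissipated=0.083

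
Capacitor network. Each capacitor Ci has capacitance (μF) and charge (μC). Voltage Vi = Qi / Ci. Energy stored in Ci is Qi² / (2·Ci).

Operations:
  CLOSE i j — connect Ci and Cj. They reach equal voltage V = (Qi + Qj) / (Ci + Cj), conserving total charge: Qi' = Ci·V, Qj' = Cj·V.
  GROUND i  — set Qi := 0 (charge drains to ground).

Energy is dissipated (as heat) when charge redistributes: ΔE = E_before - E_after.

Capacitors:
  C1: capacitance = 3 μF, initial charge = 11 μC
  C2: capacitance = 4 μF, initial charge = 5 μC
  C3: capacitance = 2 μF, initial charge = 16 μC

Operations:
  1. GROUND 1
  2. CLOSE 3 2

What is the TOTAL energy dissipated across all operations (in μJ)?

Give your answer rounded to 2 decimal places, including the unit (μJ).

Initial: C1(3μF, Q=11μC, V=3.67V), C2(4μF, Q=5μC, V=1.25V), C3(2μF, Q=16μC, V=8.00V)
Op 1: GROUND 1: Q1=0; energy lost=20.167
Op 2: CLOSE 3-2: Q_total=21.00, C_total=6.00, V=3.50; Q3=7.00, Q2=14.00; dissipated=30.375
Total dissipated: 50.542 μJ

Answer: 50.54 μJ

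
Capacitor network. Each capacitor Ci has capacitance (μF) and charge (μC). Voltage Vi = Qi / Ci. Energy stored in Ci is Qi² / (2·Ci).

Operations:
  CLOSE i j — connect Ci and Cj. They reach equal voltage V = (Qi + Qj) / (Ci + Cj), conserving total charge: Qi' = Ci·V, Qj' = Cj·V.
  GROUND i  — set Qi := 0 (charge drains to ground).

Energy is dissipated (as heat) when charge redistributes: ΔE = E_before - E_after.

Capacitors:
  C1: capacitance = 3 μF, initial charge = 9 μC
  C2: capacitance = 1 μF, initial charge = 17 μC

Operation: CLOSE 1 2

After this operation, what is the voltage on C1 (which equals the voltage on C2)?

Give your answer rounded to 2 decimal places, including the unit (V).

Answer: 6.50 V

Derivation:
Initial: C1(3μF, Q=9μC, V=3.00V), C2(1μF, Q=17μC, V=17.00V)
Op 1: CLOSE 1-2: Q_total=26.00, C_total=4.00, V=6.50; Q1=19.50, Q2=6.50; dissipated=73.500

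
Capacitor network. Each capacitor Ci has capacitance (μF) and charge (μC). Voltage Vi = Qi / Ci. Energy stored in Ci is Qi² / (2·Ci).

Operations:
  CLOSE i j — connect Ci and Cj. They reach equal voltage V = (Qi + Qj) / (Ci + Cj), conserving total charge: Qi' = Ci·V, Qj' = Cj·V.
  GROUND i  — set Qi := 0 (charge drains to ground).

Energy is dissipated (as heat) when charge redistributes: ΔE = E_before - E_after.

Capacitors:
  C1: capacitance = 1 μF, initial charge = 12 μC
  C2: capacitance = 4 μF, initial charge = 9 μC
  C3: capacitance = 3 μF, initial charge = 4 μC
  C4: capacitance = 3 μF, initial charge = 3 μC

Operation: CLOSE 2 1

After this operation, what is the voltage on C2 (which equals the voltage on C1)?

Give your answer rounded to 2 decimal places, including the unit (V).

Answer: 4.20 V

Derivation:
Initial: C1(1μF, Q=12μC, V=12.00V), C2(4μF, Q=9μC, V=2.25V), C3(3μF, Q=4μC, V=1.33V), C4(3μF, Q=3μC, V=1.00V)
Op 1: CLOSE 2-1: Q_total=21.00, C_total=5.00, V=4.20; Q2=16.80, Q1=4.20; dissipated=38.025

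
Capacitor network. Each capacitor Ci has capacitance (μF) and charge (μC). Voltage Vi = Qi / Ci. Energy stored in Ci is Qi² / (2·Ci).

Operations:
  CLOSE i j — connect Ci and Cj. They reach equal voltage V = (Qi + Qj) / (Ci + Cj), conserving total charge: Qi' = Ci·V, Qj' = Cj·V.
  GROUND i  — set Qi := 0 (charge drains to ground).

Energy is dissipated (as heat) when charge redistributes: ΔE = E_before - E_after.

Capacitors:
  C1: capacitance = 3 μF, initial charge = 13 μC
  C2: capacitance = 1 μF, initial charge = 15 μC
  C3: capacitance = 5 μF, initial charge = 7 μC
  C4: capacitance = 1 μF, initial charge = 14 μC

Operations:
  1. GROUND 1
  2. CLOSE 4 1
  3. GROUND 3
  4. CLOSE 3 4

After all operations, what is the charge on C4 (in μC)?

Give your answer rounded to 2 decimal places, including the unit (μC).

Answer: 0.58 μC

Derivation:
Initial: C1(3μF, Q=13μC, V=4.33V), C2(1μF, Q=15μC, V=15.00V), C3(5μF, Q=7μC, V=1.40V), C4(1μF, Q=14μC, V=14.00V)
Op 1: GROUND 1: Q1=0; energy lost=28.167
Op 2: CLOSE 4-1: Q_total=14.00, C_total=4.00, V=3.50; Q4=3.50, Q1=10.50; dissipated=73.500
Op 3: GROUND 3: Q3=0; energy lost=4.900
Op 4: CLOSE 3-4: Q_total=3.50, C_total=6.00, V=0.58; Q3=2.92, Q4=0.58; dissipated=5.104
Final charges: Q1=10.50, Q2=15.00, Q3=2.92, Q4=0.58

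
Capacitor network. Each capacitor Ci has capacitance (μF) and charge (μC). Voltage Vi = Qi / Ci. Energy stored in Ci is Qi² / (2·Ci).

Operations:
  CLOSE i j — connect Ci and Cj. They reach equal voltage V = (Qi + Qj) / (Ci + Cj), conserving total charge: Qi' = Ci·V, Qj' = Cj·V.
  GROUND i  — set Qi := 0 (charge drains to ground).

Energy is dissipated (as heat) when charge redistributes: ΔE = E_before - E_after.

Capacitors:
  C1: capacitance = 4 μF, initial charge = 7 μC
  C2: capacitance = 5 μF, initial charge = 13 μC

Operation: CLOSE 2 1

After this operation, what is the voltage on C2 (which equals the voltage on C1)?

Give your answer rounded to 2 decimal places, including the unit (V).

Initial: C1(4μF, Q=7μC, V=1.75V), C2(5μF, Q=13μC, V=2.60V)
Op 1: CLOSE 2-1: Q_total=20.00, C_total=9.00, V=2.22; Q2=11.11, Q1=8.89; dissipated=0.803

Answer: 2.22 V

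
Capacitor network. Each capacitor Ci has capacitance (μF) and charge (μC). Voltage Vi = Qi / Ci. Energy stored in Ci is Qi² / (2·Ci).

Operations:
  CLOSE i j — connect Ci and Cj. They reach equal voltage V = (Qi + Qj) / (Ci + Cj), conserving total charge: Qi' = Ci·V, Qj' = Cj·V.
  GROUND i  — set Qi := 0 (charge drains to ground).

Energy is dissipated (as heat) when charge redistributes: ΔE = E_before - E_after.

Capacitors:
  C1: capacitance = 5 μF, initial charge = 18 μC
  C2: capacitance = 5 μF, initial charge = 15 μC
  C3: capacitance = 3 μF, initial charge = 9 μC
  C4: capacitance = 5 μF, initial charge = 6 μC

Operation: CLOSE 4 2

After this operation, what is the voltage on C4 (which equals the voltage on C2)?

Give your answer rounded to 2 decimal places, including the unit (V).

Initial: C1(5μF, Q=18μC, V=3.60V), C2(5μF, Q=15μC, V=3.00V), C3(3μF, Q=9μC, V=3.00V), C4(5μF, Q=6μC, V=1.20V)
Op 1: CLOSE 4-2: Q_total=21.00, C_total=10.00, V=2.10; Q4=10.50, Q2=10.50; dissipated=4.050

Answer: 2.10 V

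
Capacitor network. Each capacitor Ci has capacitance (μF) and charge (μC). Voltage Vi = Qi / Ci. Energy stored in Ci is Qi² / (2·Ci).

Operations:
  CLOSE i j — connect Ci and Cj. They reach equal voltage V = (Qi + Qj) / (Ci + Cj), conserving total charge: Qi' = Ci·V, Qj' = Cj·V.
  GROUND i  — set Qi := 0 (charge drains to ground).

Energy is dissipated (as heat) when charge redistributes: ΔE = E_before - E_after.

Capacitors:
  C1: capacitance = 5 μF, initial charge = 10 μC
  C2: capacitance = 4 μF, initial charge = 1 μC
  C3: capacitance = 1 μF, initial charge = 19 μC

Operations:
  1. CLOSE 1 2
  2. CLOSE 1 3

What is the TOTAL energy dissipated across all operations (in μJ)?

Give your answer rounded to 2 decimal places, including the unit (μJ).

Answer: 135.09 μJ

Derivation:
Initial: C1(5μF, Q=10μC, V=2.00V), C2(4μF, Q=1μC, V=0.25V), C3(1μF, Q=19μC, V=19.00V)
Op 1: CLOSE 1-2: Q_total=11.00, C_total=9.00, V=1.22; Q1=6.11, Q2=4.89; dissipated=3.403
Op 2: CLOSE 1-3: Q_total=25.11, C_total=6.00, V=4.19; Q1=20.93, Q3=4.19; dissipated=131.687
Total dissipated: 135.090 μJ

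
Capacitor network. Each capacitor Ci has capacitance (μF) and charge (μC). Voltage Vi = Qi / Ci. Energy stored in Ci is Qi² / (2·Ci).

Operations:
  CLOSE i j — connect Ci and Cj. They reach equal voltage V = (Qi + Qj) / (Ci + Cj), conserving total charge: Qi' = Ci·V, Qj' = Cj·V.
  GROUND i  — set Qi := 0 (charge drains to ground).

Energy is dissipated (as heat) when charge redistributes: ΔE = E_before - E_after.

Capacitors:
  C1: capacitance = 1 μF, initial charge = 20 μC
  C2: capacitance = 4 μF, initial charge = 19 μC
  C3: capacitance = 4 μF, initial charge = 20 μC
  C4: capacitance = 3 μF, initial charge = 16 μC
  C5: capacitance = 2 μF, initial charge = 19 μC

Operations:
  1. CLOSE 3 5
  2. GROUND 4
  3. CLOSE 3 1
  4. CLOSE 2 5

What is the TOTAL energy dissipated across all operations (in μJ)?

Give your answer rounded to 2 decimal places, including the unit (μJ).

Initial: C1(1μF, Q=20μC, V=20.00V), C2(4μF, Q=19μC, V=4.75V), C3(4μF, Q=20μC, V=5.00V), C4(3μF, Q=16μC, V=5.33V), C5(2μF, Q=19μC, V=9.50V)
Op 1: CLOSE 3-5: Q_total=39.00, C_total=6.00, V=6.50; Q3=26.00, Q5=13.00; dissipated=13.500
Op 2: GROUND 4: Q4=0; energy lost=42.667
Op 3: CLOSE 3-1: Q_total=46.00, C_total=5.00, V=9.20; Q3=36.80, Q1=9.20; dissipated=72.900
Op 4: CLOSE 2-5: Q_total=32.00, C_total=6.00, V=5.33; Q2=21.33, Q5=10.67; dissipated=2.042
Total dissipated: 131.108 μJ

Answer: 131.11 μJ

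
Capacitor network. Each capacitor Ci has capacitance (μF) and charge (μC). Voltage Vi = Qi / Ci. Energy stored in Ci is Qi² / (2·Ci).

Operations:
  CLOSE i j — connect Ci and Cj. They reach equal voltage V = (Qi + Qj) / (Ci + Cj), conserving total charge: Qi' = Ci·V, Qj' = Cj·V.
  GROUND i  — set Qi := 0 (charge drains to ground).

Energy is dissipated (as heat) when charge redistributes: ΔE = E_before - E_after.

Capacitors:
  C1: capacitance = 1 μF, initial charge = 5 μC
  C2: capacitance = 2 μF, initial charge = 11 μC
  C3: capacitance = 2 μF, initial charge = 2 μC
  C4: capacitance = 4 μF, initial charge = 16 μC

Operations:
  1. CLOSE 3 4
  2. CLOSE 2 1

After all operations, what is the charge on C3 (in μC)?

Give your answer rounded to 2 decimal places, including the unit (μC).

Answer: 6.00 μC

Derivation:
Initial: C1(1μF, Q=5μC, V=5.00V), C2(2μF, Q=11μC, V=5.50V), C3(2μF, Q=2μC, V=1.00V), C4(4μF, Q=16μC, V=4.00V)
Op 1: CLOSE 3-4: Q_total=18.00, C_total=6.00, V=3.00; Q3=6.00, Q4=12.00; dissipated=6.000
Op 2: CLOSE 2-1: Q_total=16.00, C_total=3.00, V=5.33; Q2=10.67, Q1=5.33; dissipated=0.083
Final charges: Q1=5.33, Q2=10.67, Q3=6.00, Q4=12.00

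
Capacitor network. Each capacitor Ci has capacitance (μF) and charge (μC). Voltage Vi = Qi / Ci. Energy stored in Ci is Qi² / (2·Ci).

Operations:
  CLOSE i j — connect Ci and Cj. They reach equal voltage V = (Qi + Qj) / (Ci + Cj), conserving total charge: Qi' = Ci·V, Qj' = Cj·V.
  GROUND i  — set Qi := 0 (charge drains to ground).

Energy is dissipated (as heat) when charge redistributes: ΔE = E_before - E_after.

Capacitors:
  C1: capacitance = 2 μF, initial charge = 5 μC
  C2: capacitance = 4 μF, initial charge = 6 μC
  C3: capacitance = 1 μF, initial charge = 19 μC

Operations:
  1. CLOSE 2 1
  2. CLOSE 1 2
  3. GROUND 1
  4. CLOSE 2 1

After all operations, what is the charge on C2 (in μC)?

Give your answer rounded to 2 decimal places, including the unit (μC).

Initial: C1(2μF, Q=5μC, V=2.50V), C2(4μF, Q=6μC, V=1.50V), C3(1μF, Q=19μC, V=19.00V)
Op 1: CLOSE 2-1: Q_total=11.00, C_total=6.00, V=1.83; Q2=7.33, Q1=3.67; dissipated=0.667
Op 2: CLOSE 1-2: Q_total=11.00, C_total=6.00, V=1.83; Q1=3.67, Q2=7.33; dissipated=0.000
Op 3: GROUND 1: Q1=0; energy lost=3.361
Op 4: CLOSE 2-1: Q_total=7.33, C_total=6.00, V=1.22; Q2=4.89, Q1=2.44; dissipated=2.241
Final charges: Q1=2.44, Q2=4.89, Q3=19.00

Answer: 4.89 μC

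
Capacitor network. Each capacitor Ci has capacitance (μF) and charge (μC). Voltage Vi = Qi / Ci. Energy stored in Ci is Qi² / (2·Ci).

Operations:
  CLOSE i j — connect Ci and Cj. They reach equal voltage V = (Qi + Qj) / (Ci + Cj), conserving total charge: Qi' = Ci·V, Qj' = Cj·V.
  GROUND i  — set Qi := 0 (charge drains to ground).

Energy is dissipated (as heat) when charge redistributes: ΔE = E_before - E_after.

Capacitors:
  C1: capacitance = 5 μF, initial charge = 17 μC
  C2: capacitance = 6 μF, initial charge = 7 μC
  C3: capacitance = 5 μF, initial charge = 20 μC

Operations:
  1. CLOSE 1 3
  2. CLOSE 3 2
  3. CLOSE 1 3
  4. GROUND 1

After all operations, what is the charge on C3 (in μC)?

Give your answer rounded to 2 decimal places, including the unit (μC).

Answer: 15.05 μC

Derivation:
Initial: C1(5μF, Q=17μC, V=3.40V), C2(6μF, Q=7μC, V=1.17V), C3(5μF, Q=20μC, V=4.00V)
Op 1: CLOSE 1-3: Q_total=37.00, C_total=10.00, V=3.70; Q1=18.50, Q3=18.50; dissipated=0.450
Op 2: CLOSE 3-2: Q_total=25.50, C_total=11.00, V=2.32; Q3=11.59, Q2=13.91; dissipated=8.752
Op 3: CLOSE 1-3: Q_total=30.09, C_total=10.00, V=3.01; Q1=15.05, Q3=15.05; dissipated=2.387
Op 4: GROUND 1: Q1=0; energy lost=22.637
Final charges: Q1=0.00, Q2=13.91, Q3=15.05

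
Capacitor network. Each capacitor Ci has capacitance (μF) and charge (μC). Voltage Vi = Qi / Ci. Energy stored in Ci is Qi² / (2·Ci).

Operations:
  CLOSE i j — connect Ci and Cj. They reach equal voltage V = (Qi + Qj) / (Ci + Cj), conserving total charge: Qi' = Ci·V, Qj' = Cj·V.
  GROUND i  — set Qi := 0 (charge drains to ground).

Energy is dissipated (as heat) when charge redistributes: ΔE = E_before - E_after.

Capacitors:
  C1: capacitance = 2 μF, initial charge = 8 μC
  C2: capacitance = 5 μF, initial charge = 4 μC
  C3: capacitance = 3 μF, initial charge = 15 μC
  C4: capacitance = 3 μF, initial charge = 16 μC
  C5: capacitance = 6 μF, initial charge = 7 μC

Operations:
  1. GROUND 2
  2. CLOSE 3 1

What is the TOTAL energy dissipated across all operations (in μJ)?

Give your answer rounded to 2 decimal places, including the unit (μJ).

Initial: C1(2μF, Q=8μC, V=4.00V), C2(5μF, Q=4μC, V=0.80V), C3(3μF, Q=15μC, V=5.00V), C4(3μF, Q=16μC, V=5.33V), C5(6μF, Q=7μC, V=1.17V)
Op 1: GROUND 2: Q2=0; energy lost=1.600
Op 2: CLOSE 3-1: Q_total=23.00, C_total=5.00, V=4.60; Q3=13.80, Q1=9.20; dissipated=0.600
Total dissipated: 2.200 μJ

Answer: 2.20 μJ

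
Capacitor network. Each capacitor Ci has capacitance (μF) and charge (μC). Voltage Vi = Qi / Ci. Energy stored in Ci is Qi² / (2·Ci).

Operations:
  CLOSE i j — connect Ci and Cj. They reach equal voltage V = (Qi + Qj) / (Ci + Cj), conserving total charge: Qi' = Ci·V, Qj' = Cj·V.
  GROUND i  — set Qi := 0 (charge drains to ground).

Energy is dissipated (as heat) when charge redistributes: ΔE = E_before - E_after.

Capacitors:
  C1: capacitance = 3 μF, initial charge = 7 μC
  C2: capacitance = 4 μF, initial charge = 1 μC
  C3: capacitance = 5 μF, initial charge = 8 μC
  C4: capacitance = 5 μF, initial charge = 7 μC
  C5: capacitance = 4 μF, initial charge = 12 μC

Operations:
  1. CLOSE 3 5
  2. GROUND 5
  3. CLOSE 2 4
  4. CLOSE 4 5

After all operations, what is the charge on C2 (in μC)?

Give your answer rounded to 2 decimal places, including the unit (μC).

Answer: 3.56 μC

Derivation:
Initial: C1(3μF, Q=7μC, V=2.33V), C2(4μF, Q=1μC, V=0.25V), C3(5μF, Q=8μC, V=1.60V), C4(5μF, Q=7μC, V=1.40V), C5(4μF, Q=12μC, V=3.00V)
Op 1: CLOSE 3-5: Q_total=20.00, C_total=9.00, V=2.22; Q3=11.11, Q5=8.89; dissipated=2.178
Op 2: GROUND 5: Q5=0; energy lost=9.877
Op 3: CLOSE 2-4: Q_total=8.00, C_total=9.00, V=0.89; Q2=3.56, Q4=4.44; dissipated=1.469
Op 4: CLOSE 4-5: Q_total=4.44, C_total=9.00, V=0.49; Q4=2.47, Q5=1.98; dissipated=0.878
Final charges: Q1=7.00, Q2=3.56, Q3=11.11, Q4=2.47, Q5=1.98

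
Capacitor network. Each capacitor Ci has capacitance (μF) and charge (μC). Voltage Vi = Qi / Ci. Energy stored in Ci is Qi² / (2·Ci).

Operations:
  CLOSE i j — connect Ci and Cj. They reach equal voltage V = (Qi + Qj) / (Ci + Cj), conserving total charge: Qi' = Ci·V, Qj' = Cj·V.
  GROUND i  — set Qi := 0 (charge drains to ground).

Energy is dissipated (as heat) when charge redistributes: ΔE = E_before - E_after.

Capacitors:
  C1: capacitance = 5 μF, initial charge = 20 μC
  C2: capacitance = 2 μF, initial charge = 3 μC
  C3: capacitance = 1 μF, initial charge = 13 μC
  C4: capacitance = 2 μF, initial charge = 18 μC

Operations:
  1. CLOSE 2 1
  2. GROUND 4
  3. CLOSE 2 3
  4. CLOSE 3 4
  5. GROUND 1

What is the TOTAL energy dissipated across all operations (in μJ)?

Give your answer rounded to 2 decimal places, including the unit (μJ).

Initial: C1(5μF, Q=20μC, V=4.00V), C2(2μF, Q=3μC, V=1.50V), C3(1μF, Q=13μC, V=13.00V), C4(2μF, Q=18μC, V=9.00V)
Op 1: CLOSE 2-1: Q_total=23.00, C_total=7.00, V=3.29; Q2=6.57, Q1=16.43; dissipated=4.464
Op 2: GROUND 4: Q4=0; energy lost=81.000
Op 3: CLOSE 2-3: Q_total=19.57, C_total=3.00, V=6.52; Q2=13.05, Q3=6.52; dissipated=31.456
Op 4: CLOSE 3-4: Q_total=6.52, C_total=3.00, V=2.17; Q3=2.17, Q4=4.35; dissipated=14.187
Op 5: GROUND 1: Q1=0; energy lost=26.990
Total dissipated: 158.097 μJ

Answer: 158.10 μJ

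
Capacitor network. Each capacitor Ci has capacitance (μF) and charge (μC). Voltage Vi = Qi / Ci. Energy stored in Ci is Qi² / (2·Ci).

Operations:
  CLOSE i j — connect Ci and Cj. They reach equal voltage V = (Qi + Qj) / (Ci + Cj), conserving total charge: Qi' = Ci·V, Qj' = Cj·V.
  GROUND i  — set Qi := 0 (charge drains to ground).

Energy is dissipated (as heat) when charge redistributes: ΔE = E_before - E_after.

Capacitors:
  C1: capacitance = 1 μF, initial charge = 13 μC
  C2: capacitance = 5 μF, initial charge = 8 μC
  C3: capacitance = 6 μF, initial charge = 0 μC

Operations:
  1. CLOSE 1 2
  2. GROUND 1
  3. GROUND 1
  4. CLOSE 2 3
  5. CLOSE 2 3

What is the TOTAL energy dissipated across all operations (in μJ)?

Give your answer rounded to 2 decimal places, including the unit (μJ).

Initial: C1(1μF, Q=13μC, V=13.00V), C2(5μF, Q=8μC, V=1.60V), C3(6μF, Q=0μC, V=0.00V)
Op 1: CLOSE 1-2: Q_total=21.00, C_total=6.00, V=3.50; Q1=3.50, Q2=17.50; dissipated=54.150
Op 2: GROUND 1: Q1=0; energy lost=6.125
Op 3: GROUND 1: Q1=0; energy lost=0.000
Op 4: CLOSE 2-3: Q_total=17.50, C_total=11.00, V=1.59; Q2=7.95, Q3=9.55; dissipated=16.705
Op 5: CLOSE 2-3: Q_total=17.50, C_total=11.00, V=1.59; Q2=7.95, Q3=9.55; dissipated=0.000
Total dissipated: 76.980 μJ

Answer: 76.98 μJ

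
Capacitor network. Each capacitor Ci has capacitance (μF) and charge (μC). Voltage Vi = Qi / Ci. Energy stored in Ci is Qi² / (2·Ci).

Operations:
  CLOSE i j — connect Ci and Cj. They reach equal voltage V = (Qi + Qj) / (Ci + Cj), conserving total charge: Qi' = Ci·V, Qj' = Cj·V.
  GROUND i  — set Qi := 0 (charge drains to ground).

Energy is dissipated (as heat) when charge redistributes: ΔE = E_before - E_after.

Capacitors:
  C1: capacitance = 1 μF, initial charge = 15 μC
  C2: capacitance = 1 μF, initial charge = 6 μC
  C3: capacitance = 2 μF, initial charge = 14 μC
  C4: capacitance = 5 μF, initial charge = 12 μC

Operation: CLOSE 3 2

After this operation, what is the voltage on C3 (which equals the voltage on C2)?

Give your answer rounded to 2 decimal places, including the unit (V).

Initial: C1(1μF, Q=15μC, V=15.00V), C2(1μF, Q=6μC, V=6.00V), C3(2μF, Q=14μC, V=7.00V), C4(5μF, Q=12μC, V=2.40V)
Op 1: CLOSE 3-2: Q_total=20.00, C_total=3.00, V=6.67; Q3=13.33, Q2=6.67; dissipated=0.333

Answer: 6.67 V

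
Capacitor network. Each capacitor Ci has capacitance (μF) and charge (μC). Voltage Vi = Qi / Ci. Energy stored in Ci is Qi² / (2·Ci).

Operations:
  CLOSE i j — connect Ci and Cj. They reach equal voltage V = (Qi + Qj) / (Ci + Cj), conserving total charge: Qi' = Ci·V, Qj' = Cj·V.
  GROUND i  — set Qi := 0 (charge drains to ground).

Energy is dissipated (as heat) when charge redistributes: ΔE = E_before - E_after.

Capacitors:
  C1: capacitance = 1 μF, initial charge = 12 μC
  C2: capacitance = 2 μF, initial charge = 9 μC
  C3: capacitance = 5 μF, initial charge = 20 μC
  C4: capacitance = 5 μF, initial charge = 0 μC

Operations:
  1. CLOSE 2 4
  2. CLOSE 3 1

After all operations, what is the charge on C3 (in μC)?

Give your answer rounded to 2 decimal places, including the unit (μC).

Answer: 26.67 μC

Derivation:
Initial: C1(1μF, Q=12μC, V=12.00V), C2(2μF, Q=9μC, V=4.50V), C3(5μF, Q=20μC, V=4.00V), C4(5μF, Q=0μC, V=0.00V)
Op 1: CLOSE 2-4: Q_total=9.00, C_total=7.00, V=1.29; Q2=2.57, Q4=6.43; dissipated=14.464
Op 2: CLOSE 3-1: Q_total=32.00, C_total=6.00, V=5.33; Q3=26.67, Q1=5.33; dissipated=26.667
Final charges: Q1=5.33, Q2=2.57, Q3=26.67, Q4=6.43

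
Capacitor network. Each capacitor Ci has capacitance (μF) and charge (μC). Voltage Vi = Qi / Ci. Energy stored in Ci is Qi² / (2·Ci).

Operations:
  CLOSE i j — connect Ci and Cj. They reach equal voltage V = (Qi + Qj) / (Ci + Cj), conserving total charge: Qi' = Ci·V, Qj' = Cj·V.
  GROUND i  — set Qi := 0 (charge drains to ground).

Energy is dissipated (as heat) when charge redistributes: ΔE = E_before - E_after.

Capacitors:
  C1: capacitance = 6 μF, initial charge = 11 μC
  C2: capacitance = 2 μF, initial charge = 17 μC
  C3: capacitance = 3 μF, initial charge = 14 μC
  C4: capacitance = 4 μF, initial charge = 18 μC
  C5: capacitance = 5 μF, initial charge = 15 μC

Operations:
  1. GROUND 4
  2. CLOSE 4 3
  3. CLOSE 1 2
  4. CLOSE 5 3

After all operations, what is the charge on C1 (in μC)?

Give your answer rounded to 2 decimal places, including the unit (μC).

Answer: 21.00 μC

Derivation:
Initial: C1(6μF, Q=11μC, V=1.83V), C2(2μF, Q=17μC, V=8.50V), C3(3μF, Q=14μC, V=4.67V), C4(4μF, Q=18μC, V=4.50V), C5(5μF, Q=15μC, V=3.00V)
Op 1: GROUND 4: Q4=0; energy lost=40.500
Op 2: CLOSE 4-3: Q_total=14.00, C_total=7.00, V=2.00; Q4=8.00, Q3=6.00; dissipated=18.667
Op 3: CLOSE 1-2: Q_total=28.00, C_total=8.00, V=3.50; Q1=21.00, Q2=7.00; dissipated=33.333
Op 4: CLOSE 5-3: Q_total=21.00, C_total=8.00, V=2.62; Q5=13.12, Q3=7.88; dissipated=0.938
Final charges: Q1=21.00, Q2=7.00, Q3=7.88, Q4=8.00, Q5=13.12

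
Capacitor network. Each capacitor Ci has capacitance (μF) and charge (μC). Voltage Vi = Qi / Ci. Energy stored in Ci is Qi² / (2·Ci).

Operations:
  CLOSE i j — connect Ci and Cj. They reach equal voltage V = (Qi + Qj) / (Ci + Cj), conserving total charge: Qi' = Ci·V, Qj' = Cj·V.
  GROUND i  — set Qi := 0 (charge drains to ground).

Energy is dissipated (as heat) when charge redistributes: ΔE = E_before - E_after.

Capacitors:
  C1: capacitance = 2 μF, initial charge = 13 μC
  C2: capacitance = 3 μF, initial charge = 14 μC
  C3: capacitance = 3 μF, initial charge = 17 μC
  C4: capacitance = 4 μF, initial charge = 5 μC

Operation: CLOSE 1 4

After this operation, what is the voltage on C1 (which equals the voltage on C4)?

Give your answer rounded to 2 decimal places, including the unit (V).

Answer: 3.00 V

Derivation:
Initial: C1(2μF, Q=13μC, V=6.50V), C2(3μF, Q=14μC, V=4.67V), C3(3μF, Q=17μC, V=5.67V), C4(4μF, Q=5μC, V=1.25V)
Op 1: CLOSE 1-4: Q_total=18.00, C_total=6.00, V=3.00; Q1=6.00, Q4=12.00; dissipated=18.375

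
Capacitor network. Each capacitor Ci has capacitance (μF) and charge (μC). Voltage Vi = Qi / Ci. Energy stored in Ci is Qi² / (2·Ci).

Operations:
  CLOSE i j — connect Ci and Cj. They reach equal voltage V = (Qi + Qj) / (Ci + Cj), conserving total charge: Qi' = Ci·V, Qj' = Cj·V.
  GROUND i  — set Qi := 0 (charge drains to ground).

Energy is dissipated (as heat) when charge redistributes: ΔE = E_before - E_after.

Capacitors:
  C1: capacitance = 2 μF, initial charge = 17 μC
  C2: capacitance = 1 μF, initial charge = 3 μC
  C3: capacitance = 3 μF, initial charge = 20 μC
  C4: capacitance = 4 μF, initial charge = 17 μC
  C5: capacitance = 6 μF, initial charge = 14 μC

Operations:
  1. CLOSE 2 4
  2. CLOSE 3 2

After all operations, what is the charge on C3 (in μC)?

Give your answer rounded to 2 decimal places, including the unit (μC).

Answer: 18.00 μC

Derivation:
Initial: C1(2μF, Q=17μC, V=8.50V), C2(1μF, Q=3μC, V=3.00V), C3(3μF, Q=20μC, V=6.67V), C4(4μF, Q=17μC, V=4.25V), C5(6μF, Q=14μC, V=2.33V)
Op 1: CLOSE 2-4: Q_total=20.00, C_total=5.00, V=4.00; Q2=4.00, Q4=16.00; dissipated=0.625
Op 2: CLOSE 3-2: Q_total=24.00, C_total=4.00, V=6.00; Q3=18.00, Q2=6.00; dissipated=2.667
Final charges: Q1=17.00, Q2=6.00, Q3=18.00, Q4=16.00, Q5=14.00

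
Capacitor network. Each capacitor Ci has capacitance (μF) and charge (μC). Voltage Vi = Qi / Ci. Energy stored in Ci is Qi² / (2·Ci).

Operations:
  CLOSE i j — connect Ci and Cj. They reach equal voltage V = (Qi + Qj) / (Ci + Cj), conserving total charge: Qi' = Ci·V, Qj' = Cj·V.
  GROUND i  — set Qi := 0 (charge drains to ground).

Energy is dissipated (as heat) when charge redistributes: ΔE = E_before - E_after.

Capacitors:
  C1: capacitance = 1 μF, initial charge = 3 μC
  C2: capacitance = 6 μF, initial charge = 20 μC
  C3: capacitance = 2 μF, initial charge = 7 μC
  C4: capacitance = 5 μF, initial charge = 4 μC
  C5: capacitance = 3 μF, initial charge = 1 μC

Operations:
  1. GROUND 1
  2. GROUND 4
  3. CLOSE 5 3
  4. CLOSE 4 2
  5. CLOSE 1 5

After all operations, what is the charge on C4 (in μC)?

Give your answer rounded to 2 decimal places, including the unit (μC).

Answer: 9.09 μC

Derivation:
Initial: C1(1μF, Q=3μC, V=3.00V), C2(6μF, Q=20μC, V=3.33V), C3(2μF, Q=7μC, V=3.50V), C4(5μF, Q=4μC, V=0.80V), C5(3μF, Q=1μC, V=0.33V)
Op 1: GROUND 1: Q1=0; energy lost=4.500
Op 2: GROUND 4: Q4=0; energy lost=1.600
Op 3: CLOSE 5-3: Q_total=8.00, C_total=5.00, V=1.60; Q5=4.80, Q3=3.20; dissipated=6.017
Op 4: CLOSE 4-2: Q_total=20.00, C_total=11.00, V=1.82; Q4=9.09, Q2=10.91; dissipated=15.152
Op 5: CLOSE 1-5: Q_total=4.80, C_total=4.00, V=1.20; Q1=1.20, Q5=3.60; dissipated=0.960
Final charges: Q1=1.20, Q2=10.91, Q3=3.20, Q4=9.09, Q5=3.60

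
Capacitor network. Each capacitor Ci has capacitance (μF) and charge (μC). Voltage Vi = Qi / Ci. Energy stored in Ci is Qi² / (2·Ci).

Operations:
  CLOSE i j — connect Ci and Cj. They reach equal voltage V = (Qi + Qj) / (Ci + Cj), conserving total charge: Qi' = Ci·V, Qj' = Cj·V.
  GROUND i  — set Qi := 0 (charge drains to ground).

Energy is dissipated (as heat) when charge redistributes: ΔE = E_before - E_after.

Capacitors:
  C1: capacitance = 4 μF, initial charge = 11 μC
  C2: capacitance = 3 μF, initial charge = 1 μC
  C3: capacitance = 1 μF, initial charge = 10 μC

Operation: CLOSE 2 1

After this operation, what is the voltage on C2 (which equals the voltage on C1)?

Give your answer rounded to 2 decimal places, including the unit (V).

Initial: C1(4μF, Q=11μC, V=2.75V), C2(3μF, Q=1μC, V=0.33V), C3(1μF, Q=10μC, V=10.00V)
Op 1: CLOSE 2-1: Q_total=12.00, C_total=7.00, V=1.71; Q2=5.14, Q1=6.86; dissipated=5.006

Answer: 1.71 V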